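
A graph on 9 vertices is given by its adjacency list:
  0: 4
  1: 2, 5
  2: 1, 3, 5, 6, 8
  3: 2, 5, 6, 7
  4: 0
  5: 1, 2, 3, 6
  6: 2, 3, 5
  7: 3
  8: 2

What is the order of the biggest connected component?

7

Starting from 0 we can reach 0, 4. That is one component of size 2.
Starting from 1 we can reach 1, 2, 3, 5, 6, 7, 8. That is one component of size 7.
The largest has 7 vertices.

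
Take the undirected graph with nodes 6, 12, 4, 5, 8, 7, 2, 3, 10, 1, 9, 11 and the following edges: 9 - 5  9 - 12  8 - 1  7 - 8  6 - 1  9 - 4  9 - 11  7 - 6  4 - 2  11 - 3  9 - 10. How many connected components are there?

Starting from 1 we can reach 1, 6, 7, 8. That is one component of size 4.
Starting from 2 we can reach 2, 3, 4, 5, 9, 10, 11, 12. That is one component of size 8.
Total: 2 components.

2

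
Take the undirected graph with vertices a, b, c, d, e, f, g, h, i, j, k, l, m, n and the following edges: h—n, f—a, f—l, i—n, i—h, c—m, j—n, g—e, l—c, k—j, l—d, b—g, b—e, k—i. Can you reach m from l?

Yes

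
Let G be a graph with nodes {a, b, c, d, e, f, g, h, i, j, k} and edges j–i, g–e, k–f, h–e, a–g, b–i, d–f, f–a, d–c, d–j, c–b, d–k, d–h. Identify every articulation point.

Removing d increases the component count from 1 to 2, so d is a cut vertex.
By contrast removing b leaves 1 component; it is not a cut vertex. No other vertex is a cut vertex either.

d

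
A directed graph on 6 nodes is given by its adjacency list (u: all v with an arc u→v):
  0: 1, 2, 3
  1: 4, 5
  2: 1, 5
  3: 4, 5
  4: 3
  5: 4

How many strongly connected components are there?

4

{3, 4, 5} are all mutually reachable — one SCC of size 3.
{0} is an SCC by itself.
{2} is an SCC by itself.
{1} is an SCC by itself.
That gives 4 strongly connected components.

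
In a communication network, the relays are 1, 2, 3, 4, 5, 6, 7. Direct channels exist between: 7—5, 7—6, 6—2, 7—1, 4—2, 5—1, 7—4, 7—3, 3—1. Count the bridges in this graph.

0

The edges on the cycle 7-5-1-7 are not bridges since each lies on that cycle.
Every edge lies on some cycle, so there are no bridges.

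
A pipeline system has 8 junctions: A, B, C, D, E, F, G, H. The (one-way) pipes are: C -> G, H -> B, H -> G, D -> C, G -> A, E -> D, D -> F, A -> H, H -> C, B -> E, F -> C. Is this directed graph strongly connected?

From B we can reach every vertex (A, B, C, D, E, F, G, H), and every vertex can reach B (A, B, C, D, E, F, G, H). So the whole graph is one strongly connected component.

Yes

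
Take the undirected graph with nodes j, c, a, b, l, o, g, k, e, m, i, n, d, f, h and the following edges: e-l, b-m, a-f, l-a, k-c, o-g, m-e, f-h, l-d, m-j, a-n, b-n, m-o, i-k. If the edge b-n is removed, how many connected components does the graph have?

b and n are still connected via b-m-e-l-a-n, so the component count stays at 2.

2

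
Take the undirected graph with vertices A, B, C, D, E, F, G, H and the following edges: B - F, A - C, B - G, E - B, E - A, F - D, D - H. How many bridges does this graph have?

removing E - B disconnects E from B; removing B - G disconnects B from G; removing C - A disconnects C from A; removing D - H disconnects D from H — these are bridges.
In total 7 edges are bridges.

7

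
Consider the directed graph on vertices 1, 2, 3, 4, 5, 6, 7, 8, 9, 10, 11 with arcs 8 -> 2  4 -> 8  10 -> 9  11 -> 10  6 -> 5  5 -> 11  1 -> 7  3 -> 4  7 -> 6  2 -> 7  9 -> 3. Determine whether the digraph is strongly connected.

There is no directed path from 9 to 1, so the graph is not strongly connected.

No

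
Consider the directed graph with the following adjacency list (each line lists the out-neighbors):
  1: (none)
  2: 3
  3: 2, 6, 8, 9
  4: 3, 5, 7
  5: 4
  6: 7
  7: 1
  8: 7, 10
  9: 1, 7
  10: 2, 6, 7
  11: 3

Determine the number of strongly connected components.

{2, 3, 8, 10} are all mutually reachable — one SCC of size 4.
{4, 5} are all mutually reachable — one SCC of size 2.
{7} is an SCC by itself.
{1} is an SCC by itself.
{11} is an SCC by itself.
(and 2 more singleton SCCs)
That gives 7 strongly connected components.

7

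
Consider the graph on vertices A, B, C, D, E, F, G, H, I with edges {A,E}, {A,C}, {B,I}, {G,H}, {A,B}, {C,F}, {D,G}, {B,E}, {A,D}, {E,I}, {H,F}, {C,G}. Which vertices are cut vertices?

Removing A increases the component count from 1 to 2, so A is a cut vertex.
By contrast removing F leaves 1 component; it is not a cut vertex. No other vertex is a cut vertex either.

A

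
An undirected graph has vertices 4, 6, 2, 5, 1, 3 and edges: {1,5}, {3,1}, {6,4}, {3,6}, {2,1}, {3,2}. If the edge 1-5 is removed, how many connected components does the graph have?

Before removal there is 1 component.
1-5 is a bridge — removing it separates 1's side from 5's side.
After removal: 2 components.

2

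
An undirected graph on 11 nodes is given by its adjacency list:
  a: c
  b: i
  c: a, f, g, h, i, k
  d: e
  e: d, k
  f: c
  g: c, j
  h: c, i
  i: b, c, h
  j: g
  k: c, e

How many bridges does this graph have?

8

The edges on the cycle h-c-i-h are not bridges since each lies on that cycle.
But removing d-e disconnects d from e; removing c-a disconnects c from a; removing g-j disconnects g from j; removing i-b disconnects i from b — these are bridges.
In total 8 edges are bridges.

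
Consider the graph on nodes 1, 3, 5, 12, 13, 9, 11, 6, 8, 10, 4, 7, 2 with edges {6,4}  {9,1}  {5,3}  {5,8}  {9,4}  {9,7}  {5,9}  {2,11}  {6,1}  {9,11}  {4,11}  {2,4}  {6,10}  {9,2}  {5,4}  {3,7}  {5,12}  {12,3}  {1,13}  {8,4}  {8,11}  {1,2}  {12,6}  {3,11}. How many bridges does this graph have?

The edges on the cycle 5-8-4-5 are not bridges since each lies on that cycle.
But removing 1-13 disconnects 1 from 13; removing 10-6 disconnects 10 from 6 — these are bridges.
That makes 2 bridges.

2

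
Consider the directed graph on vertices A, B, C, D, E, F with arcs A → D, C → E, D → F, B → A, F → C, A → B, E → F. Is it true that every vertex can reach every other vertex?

No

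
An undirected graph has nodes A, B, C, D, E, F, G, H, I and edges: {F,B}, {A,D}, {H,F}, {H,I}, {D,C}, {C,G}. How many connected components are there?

3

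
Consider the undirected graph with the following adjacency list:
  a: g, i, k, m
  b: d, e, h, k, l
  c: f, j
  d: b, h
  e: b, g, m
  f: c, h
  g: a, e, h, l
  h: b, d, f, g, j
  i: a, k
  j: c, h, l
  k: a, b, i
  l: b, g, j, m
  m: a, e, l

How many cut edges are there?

The edges on the cycle a-g-e-b-k-a are not bridges since each lies on that cycle.
Every edge lies on some cycle, so there are no bridges.

0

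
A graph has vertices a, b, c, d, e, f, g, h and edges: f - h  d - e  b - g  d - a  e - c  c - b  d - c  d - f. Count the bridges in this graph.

The edges on the cycle d-e-c-d are not bridges since each lies on that cycle.
But removing f - h disconnects f from h; removing d - a disconnects d from a; removing c - b disconnects c from b; removing d - f disconnects d from f — these are bridges.
In total 5 edges are bridges.

5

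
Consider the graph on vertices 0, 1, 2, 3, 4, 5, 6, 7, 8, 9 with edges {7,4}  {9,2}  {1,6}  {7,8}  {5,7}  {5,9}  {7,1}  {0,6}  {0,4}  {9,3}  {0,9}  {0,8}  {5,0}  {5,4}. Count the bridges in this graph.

The edges on the cycle 5-0-6-1-7-5 are not bridges since each lies on that cycle.
But removing 9—2 disconnects 9 from 2; removing 9—3 disconnects 9 from 3 — these are bridges.
That makes 2 bridges.

2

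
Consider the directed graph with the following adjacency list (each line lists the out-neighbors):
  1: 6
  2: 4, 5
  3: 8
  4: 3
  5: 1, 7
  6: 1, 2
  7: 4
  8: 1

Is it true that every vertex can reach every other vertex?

Yes

From 6 we can reach every vertex (1, 2, 3, 4, 5, 6, 7, 8), and every vertex can reach 6 (1, 2, 3, 4, 5, 6, 7, 8). So the whole graph is one strongly connected component.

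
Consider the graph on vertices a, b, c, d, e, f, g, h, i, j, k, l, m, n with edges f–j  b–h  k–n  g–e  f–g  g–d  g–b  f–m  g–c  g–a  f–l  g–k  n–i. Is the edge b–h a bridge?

Removing b–h leaves no path between b and h: the component count goes from 1 to 2. So it is a bridge.

Yes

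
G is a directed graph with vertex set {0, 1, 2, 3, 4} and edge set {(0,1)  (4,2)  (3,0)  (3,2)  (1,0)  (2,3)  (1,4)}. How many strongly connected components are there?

1

{0, 1, 2, 3, 4} are all mutually reachable — one SCC of size 5.
That gives 1 strongly connected component.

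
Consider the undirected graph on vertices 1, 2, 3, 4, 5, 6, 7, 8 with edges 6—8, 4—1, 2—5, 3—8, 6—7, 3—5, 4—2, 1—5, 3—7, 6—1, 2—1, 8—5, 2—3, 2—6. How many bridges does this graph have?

0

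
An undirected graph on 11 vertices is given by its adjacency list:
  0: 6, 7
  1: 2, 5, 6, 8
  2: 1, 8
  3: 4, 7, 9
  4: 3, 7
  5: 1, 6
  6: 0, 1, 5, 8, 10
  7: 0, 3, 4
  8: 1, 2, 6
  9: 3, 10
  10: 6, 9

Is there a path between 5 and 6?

Yes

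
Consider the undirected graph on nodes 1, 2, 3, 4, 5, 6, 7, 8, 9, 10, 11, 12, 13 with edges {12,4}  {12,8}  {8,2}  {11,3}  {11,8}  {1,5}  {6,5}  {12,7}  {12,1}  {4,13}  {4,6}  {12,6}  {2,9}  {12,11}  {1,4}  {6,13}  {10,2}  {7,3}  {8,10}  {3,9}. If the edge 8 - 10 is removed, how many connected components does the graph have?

1

8 and 10 are still connected via 8-2-10, so the component count stays at 1.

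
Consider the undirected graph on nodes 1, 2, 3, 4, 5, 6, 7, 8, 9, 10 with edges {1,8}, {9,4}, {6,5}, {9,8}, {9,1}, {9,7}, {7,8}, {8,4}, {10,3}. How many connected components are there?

4

2 is isolated — a component by itself.
Starting from 5 we can reach 5, 6. That is one component of size 2.
Starting from 3 we can reach 3, 10. That is one component of size 2.
Starting from 1 we can reach 1, 4, 7, 8, 9. That is one component of size 5.
Total: 4 components.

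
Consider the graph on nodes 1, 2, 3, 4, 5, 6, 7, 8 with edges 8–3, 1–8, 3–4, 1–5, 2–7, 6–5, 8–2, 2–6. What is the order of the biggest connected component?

8

Starting from 1 we can reach 1, 2, 3, 4, 5, 6, 7, 8. That is one component of size 8.
The largest has 8 vertices.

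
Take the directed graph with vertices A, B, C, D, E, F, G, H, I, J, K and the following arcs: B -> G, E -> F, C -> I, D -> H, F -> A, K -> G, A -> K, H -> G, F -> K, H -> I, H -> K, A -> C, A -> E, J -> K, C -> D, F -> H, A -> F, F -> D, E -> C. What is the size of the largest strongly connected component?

3

{A, E, F} are all mutually reachable — one SCC of size 3.
{J} is an SCC by itself.
{C} is an SCC by itself.
{G} is an SCC by itself.
{I} is an SCC by itself.
(and 4 more singleton SCCs)
The largest has 3 vertices.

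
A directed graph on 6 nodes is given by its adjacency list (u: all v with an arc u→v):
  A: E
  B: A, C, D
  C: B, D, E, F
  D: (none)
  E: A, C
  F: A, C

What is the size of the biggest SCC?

5

{A, B, C, E, F} are all mutually reachable — one SCC of size 5.
{D} is an SCC by itself.
The largest has 5 vertices.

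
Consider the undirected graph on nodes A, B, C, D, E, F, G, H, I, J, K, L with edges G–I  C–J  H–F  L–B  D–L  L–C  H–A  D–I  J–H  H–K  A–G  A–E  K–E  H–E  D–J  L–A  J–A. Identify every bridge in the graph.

B-L, F-H

The edges on the cycle D-L-C-J-H-A-G-I-D are not bridges since each lies on that cycle.
But removing B–L disconnects B from L; removing F–H disconnects F from H — these are bridges.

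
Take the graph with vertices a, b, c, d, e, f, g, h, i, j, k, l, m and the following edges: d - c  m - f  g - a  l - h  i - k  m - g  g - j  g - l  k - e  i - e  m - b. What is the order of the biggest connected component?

Starting from c we can reach c, d. That is one component of size 2.
Starting from e we can reach e, i, k. That is one component of size 3.
Starting from a we can reach a, b, f, g, h, j, l, m. That is one component of size 8.
The largest has 8 vertices.

8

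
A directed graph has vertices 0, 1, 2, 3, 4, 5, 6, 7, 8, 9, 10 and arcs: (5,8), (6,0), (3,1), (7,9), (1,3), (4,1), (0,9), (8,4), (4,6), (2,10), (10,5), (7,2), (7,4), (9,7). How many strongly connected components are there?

2

{0, 2, 4, 5, 6, 7, 8, 9, 10} are all mutually reachable — one SCC of size 9.
{1, 3} are all mutually reachable — one SCC of size 2.
That gives 2 strongly connected components.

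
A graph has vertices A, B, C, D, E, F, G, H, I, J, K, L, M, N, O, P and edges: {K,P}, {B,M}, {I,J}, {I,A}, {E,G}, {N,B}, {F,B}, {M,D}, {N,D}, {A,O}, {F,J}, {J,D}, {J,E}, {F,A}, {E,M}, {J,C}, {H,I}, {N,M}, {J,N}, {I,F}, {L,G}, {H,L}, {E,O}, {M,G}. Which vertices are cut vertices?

J

Removing J increases the component count from 2 to 3, so J is a cut vertex.
By contrast removing H leaves 2 components; it is not a cut vertex. No other vertex is a cut vertex either.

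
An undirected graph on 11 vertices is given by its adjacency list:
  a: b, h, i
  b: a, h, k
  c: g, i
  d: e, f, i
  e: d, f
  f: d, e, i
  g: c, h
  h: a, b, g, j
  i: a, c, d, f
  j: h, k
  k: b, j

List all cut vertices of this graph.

Removing i increases the component count from 1 to 2, so i is a cut vertex.
By contrast removing j leaves 1 component; it is not a cut vertex. No other vertex is a cut vertex either.

i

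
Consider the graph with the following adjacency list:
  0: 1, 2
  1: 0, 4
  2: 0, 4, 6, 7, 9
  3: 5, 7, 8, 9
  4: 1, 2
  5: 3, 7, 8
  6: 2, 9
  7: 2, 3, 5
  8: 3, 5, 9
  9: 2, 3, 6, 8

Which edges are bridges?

none

The edges on the cycle 2-0-1-4-2 are not bridges since each lies on that cycle.
Every edge lies on some cycle, so there are no bridges.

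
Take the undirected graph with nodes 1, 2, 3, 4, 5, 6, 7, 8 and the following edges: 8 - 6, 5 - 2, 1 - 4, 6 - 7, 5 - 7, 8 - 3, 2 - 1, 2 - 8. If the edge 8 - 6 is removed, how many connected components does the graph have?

1

8 and 6 are still connected via 8-2-5-7-6, so the component count stays at 1.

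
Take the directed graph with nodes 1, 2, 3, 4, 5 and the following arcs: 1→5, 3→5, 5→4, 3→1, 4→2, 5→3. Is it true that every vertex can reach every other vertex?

There is no directed path from 4 to 5, so the graph is not strongly connected.

No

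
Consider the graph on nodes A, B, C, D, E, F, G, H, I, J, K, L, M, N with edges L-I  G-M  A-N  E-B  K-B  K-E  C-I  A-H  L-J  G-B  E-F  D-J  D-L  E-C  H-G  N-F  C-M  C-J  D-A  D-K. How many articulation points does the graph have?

Removing B, for instance, still leaves 1 component. No single vertex removal increases the component count — the graph has no articulation points.

0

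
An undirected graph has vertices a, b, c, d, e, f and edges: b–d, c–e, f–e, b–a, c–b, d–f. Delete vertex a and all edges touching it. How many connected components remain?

With a gone, the remaining components are: {b, c, d, e, f}.
That is 1 component.

1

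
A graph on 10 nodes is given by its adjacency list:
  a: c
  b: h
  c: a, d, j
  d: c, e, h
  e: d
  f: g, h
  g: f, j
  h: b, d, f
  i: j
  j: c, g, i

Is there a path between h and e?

From h we can reach a, b, c, d, e, f, g, h, i, j, which includes e.

Yes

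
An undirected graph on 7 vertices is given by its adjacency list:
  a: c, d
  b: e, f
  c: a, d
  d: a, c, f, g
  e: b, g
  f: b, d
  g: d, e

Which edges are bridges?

none

The edges on the cycle d-c-a-d are not bridges since each lies on that cycle.
Every edge lies on some cycle, so there are no bridges.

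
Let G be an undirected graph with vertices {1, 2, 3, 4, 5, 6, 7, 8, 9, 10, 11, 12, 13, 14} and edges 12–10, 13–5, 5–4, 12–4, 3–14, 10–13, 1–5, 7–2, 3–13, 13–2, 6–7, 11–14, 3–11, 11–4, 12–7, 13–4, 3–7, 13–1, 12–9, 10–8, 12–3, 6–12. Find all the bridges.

The edges on the cycle 3-11-4-5-1-13-3 are not bridges since each lies on that cycle.
But removing 10–8 disconnects 10 from 8; removing 9–12 disconnects 9 from 12 — these are bridges.

10-8, 12-9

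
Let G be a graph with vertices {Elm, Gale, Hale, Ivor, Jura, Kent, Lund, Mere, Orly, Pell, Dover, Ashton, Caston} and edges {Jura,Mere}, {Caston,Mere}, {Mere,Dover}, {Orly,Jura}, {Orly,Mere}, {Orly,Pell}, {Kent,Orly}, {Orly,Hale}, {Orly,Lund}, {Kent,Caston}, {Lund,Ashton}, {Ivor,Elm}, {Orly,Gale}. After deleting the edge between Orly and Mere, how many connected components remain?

2

Orly and Mere are still connected via Orly-Jura-Mere, so the component count stays at 2.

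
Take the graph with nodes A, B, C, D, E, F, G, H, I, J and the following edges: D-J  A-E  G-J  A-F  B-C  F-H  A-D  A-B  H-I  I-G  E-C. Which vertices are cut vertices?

A

Removing A increases the component count from 1 to 2, so A is a cut vertex.
By contrast removing D leaves 1 component; it is not a cut vertex. No other vertex is a cut vertex either.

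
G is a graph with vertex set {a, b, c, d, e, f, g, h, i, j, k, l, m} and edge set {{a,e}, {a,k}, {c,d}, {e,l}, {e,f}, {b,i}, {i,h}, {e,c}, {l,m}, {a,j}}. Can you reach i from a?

No

The component containing a is {a, c, d, e, f, j, k, l, m}, and i is not in it.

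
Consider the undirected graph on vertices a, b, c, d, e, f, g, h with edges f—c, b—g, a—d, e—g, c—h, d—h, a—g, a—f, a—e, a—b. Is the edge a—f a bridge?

No

After removing a—f, the path a-d-h-c-f still connects them, so the edge is not a bridge.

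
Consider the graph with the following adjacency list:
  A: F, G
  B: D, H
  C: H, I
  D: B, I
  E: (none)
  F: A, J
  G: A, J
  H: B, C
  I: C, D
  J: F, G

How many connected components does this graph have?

3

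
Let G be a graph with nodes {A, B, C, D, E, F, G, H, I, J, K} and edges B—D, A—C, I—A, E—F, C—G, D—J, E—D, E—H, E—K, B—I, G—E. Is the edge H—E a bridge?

Removing H—E leaves no path between H and E: the component count goes from 1 to 2. So it is a bridge.

Yes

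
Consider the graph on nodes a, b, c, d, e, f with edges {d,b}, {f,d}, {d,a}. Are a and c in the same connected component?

The component containing a is {a, b, d, f}, and c is not in it.

No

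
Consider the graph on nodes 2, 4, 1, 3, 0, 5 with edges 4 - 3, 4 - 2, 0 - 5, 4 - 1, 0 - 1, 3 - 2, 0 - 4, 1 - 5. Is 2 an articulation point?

Deleting 2 leaves 1 component (was 1) (its neighbors 3, 4 remain connected to each other), so 2 is not a cut vertex.

No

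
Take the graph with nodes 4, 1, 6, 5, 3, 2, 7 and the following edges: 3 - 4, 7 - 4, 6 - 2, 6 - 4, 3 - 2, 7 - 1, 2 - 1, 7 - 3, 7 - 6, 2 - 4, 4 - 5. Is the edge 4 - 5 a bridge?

Yes

Removing 4 - 5 leaves no path between 4 and 5: the component count goes from 1 to 2. So it is a bridge.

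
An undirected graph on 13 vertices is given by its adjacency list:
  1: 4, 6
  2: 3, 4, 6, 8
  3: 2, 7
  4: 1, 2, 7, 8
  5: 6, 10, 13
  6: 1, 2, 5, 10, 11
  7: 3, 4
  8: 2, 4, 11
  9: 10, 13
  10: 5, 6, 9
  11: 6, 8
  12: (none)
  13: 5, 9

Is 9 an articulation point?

Deleting 9 leaves 2 components (was 2), so 9 is not a cut vertex.

No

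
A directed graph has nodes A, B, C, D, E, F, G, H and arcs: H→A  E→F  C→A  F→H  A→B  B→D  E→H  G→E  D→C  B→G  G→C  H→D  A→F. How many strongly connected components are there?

1

{A, B, C, D, E, F, G, H} are all mutually reachable — one SCC of size 8.
That gives 1 strongly connected component.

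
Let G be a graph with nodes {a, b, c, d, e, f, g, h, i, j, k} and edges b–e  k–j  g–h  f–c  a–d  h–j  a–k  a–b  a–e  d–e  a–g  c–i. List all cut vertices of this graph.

a, c

Removing a increases the component count from 2 to 3, so a is a cut vertex.
Removing c increases the component count from 2 to 3, so c is a cut vertex.
By contrast removing h leaves 2 components; it is not a cut vertex. No other vertex is a cut vertex either.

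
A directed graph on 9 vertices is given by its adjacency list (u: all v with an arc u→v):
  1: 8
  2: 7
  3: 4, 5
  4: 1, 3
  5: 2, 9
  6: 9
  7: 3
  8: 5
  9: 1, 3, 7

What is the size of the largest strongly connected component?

8

{1, 2, 3, 4, 5, 7, 8, 9} are all mutually reachable — one SCC of size 8.
{6} is an SCC by itself.
The largest has 8 vertices.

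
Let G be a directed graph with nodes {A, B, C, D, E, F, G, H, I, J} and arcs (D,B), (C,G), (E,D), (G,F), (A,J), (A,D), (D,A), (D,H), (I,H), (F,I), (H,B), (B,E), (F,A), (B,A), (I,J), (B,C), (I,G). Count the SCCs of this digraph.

2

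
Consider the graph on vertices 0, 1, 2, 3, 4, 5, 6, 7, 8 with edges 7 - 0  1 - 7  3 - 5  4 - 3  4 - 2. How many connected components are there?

8 is isolated — a component by itself.
6 is isolated — a component by itself.
Starting from 0 we can reach 0, 1, 7. That is one component of size 3.
Starting from 2 we can reach 2, 3, 4, 5. That is one component of size 4.
Total: 4 components.

4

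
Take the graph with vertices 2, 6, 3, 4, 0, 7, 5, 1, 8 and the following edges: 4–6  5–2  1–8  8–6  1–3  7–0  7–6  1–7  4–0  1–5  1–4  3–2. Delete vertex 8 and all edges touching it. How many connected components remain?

1

With 8 gone, the remaining components are: {0, 1, 2, 3, 4, 5, 6, 7}.
That is 1 component.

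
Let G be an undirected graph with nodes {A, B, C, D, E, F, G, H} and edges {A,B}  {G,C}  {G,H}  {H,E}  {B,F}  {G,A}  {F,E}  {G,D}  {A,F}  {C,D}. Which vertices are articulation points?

G

Removing G increases the component count from 1 to 2, so G is a cut vertex.
By contrast removing A leaves 1 component; it is not a cut vertex. No other vertex is a cut vertex either.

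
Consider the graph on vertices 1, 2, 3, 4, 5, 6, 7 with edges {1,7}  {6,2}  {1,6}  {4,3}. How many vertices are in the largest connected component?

5 is isolated — a component by itself.
Starting from 3 we can reach 3, 4. That is one component of size 2.
Starting from 1 we can reach 1, 2, 6, 7. That is one component of size 4.
The largest has 4 vertices.

4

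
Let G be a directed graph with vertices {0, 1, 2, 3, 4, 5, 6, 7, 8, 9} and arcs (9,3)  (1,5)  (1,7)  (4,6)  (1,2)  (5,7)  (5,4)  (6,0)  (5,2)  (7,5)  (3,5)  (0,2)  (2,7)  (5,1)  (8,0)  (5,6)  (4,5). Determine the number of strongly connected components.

4

{0, 1, 2, 4, 5, 6, 7} are all mutually reachable — one SCC of size 7.
{9} is an SCC by itself.
{3} is an SCC by itself.
{8} is an SCC by itself.
That gives 4 strongly connected components.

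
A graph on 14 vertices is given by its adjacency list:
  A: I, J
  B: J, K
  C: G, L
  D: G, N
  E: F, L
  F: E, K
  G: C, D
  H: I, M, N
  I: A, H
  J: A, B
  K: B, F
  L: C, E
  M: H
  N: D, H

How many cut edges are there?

The edges on the cycle D-G-C-L-E-F-K-B-J-A-I-H-N-D are not bridges since each lies on that cycle.
But removing H-M disconnects H from M — this is a bridge.

1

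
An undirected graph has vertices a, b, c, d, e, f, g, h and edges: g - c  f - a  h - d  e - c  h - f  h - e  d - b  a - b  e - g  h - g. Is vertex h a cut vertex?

Deleting h raises the number of components from 1 to 2, so h is a cut vertex.

Yes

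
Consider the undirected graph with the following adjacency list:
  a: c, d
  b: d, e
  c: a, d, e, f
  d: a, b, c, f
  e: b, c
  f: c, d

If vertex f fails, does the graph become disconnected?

No

Deleting f leaves 1 component (was 1) (its neighbors c, d remain connected to each other), so f is not a cut vertex.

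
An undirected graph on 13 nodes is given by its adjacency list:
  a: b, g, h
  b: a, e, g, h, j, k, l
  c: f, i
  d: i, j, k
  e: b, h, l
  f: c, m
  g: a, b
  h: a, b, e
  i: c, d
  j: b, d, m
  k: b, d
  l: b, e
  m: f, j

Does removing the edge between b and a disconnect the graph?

After removing b-a, the path b-g-a still connects them, so the edge is not a bridge.

No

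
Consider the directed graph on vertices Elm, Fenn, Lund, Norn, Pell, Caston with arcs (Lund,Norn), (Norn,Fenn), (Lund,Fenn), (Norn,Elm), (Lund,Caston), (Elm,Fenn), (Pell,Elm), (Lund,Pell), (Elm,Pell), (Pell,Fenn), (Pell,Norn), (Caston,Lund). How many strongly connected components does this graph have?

3

{Elm, Norn, Pell} are all mutually reachable — one SCC of size 3.
{Lund, Caston} are all mutually reachable — one SCC of size 2.
{Fenn} is an SCC by itself.
That gives 3 strongly connected components.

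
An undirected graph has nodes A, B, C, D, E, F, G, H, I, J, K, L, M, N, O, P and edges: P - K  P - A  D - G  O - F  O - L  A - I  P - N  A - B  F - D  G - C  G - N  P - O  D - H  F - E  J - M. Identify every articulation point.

Removing A increases the component count from 2 to 4, so A is a cut vertex.
Removing D increases the component count from 2 to 3, so D is a cut vertex.
Removing F increases the component count from 2 to 3, so F is a cut vertex.
Likewise G, O, P are cut vertices.
By contrast removing N leaves 2 components; it is not a cut vertex. No other vertex is a cut vertex either.

A, D, F, G, O, P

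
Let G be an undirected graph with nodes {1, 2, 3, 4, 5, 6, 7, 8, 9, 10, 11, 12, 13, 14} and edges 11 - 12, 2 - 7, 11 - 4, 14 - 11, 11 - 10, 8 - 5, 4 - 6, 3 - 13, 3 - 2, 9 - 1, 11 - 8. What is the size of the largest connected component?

8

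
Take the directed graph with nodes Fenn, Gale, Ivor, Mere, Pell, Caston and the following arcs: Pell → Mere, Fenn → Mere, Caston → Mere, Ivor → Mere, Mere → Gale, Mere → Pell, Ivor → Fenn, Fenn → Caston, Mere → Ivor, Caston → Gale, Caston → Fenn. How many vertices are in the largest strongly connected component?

5

{Fenn, Ivor, Mere, Pell, Caston} are all mutually reachable — one SCC of size 5.
{Gale} is an SCC by itself.
The largest has 5 vertices.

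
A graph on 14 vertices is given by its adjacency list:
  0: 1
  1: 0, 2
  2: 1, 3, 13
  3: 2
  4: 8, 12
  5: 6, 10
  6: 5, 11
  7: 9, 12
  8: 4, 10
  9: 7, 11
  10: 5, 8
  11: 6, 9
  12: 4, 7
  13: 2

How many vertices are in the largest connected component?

Starting from 0 we can reach 0, 1, 2, 3, 13. That is one component of size 5.
Starting from 4 we can reach 4, 5, 6, 7, 8, 9, 10, 11, 12. That is one component of size 9.
The largest has 9 vertices.

9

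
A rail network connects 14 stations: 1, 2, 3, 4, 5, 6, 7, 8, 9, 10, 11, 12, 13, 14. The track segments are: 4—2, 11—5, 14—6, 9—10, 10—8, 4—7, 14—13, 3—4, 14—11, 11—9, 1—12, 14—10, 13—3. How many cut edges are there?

9

The edges on the cycle 14-11-9-10-14 are not bridges since each lies on that cycle.
But removing 10—8 disconnects 10 from 8; removing 11—5 disconnects 11 from 5; removing 14—13 disconnects 14 from 13; removing 4—7 disconnects 4 from 7 — these are bridges.
In total 9 edges are bridges.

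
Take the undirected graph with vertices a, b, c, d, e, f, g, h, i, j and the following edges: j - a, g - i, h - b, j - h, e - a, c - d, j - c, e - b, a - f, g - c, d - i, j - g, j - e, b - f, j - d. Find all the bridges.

The edges on the cycle j-g-i-d-j are not bridges since each lies on that cycle.
Every edge lies on some cycle, so there are no bridges.

none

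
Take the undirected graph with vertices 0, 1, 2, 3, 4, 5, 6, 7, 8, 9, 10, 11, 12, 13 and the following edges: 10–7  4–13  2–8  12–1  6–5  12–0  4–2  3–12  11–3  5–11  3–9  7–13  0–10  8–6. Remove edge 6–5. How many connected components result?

6 and 5 are still connected via 6-8-2-4-13-7-10-0-12-3-11-5, so the component count stays at 1.

1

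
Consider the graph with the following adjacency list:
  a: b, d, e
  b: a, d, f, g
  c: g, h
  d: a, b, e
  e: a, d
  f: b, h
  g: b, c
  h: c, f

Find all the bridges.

none

The edges on the cycle b-d-e-a-b are not bridges since each lies on that cycle.
Every edge lies on some cycle, so there are no bridges.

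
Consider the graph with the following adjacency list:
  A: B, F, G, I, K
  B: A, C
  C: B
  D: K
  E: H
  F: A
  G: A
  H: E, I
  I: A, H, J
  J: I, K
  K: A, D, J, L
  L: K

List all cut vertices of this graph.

Removing A increases the component count from 1 to 4, so A is a cut vertex.
Removing B increases the component count from 1 to 2, so B is a cut vertex.
Removing H increases the component count from 1 to 2, so H is a cut vertex.
Likewise I, K are cut vertices.
By contrast removing F leaves 1 component; it is not a cut vertex. No other vertex is a cut vertex either.

A, B, H, I, K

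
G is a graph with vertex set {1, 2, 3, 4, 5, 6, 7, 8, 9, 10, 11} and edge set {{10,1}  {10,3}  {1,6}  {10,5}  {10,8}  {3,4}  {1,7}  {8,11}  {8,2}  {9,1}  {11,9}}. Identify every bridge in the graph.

1-6, 1-7, 10-3, 10-5, 2-8, 3-4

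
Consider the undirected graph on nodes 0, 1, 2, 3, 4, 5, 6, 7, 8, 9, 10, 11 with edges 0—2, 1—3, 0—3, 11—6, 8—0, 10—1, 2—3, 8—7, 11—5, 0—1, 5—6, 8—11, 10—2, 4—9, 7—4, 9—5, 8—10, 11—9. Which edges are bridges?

The edges on the cycle 8-7-4-9-5-6-11-8 are not bridges since each lies on that cycle.
Every edge lies on some cycle, so there are no bridges.

none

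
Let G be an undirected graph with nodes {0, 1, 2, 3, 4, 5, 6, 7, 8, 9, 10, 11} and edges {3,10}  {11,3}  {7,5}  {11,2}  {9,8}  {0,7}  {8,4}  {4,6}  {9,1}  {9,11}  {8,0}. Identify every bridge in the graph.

0-7, 0-8, 1-9, 10-3, 11-2, 11-3, 11-9, 4-6, 4-8, 5-7, 8-9

removing 7-5 disconnects 7 from 5; removing 3-11 disconnects 3 from 11; removing 3-10 disconnects 3 from 10; removing 9-8 disconnects 9 from 8 — these are bridges.
In total 11 edges are bridges.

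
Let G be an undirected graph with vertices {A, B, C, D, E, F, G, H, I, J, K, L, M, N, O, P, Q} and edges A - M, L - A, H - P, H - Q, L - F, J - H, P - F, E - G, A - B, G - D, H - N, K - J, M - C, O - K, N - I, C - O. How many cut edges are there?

6

The edges on the cycle L-A-M-C-O-K-J-H-P-F-L are not bridges since each lies on that cycle.
But removing Q - H disconnects Q from H; removing N - H disconnects N from H; removing D - G disconnects D from G; removing E - G disconnects E from G — these are bridges.
In total 6 edges are bridges.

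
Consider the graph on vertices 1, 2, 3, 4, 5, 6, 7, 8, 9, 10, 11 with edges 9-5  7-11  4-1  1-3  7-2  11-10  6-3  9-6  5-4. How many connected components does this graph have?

3

8 is isolated — a component by itself.
Starting from 2 we can reach 2, 7, 10, 11. That is one component of size 4.
Starting from 1 we can reach 1, 3, 4, 5, 6, 9. That is one component of size 6.
Total: 3 components.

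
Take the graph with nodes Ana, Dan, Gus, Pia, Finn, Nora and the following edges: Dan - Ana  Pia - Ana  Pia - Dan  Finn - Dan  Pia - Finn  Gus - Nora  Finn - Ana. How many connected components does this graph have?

Starting from Gus we can reach Gus, Nora. That is one component of size 2.
Starting from Ana we can reach Ana, Dan, Pia, Finn. That is one component of size 4.
Total: 2 components.

2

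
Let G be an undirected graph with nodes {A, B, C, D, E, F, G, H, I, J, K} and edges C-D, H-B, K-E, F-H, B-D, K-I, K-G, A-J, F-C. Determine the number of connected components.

3

Starting from A we can reach A, J. That is one component of size 2.
Starting from E we can reach E, G, I, K. That is one component of size 4.
Starting from B we can reach B, C, D, F, H. That is one component of size 5.
Total: 3 components.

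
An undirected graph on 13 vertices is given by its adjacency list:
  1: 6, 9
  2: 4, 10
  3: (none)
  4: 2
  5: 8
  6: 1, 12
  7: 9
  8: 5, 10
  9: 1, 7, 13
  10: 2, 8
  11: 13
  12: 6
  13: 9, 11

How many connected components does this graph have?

3 is isolated — a component by itself.
Starting from 2 we can reach 2, 4, 5, 8, 10. That is one component of size 5.
Starting from 1 we can reach 1, 6, 7, 9, 11, 12, 13. That is one component of size 7.
Total: 3 components.

3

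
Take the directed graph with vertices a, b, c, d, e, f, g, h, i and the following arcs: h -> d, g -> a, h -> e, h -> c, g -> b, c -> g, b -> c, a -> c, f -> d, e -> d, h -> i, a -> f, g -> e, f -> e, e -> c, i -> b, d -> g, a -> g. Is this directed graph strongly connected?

There is no directed path from g to h, so the graph is not strongly connected.

No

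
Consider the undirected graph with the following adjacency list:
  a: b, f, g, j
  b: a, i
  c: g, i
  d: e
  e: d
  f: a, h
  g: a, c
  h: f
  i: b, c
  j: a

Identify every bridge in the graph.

The edges on the cycle i-b-a-g-c-i are not bridges since each lies on that cycle.
But removing d-e disconnects d from e; removing f-h disconnects f from h; removing a-j disconnects a from j; removing a-f disconnects a from f — these are bridges.

a-f, a-j, d-e, f-h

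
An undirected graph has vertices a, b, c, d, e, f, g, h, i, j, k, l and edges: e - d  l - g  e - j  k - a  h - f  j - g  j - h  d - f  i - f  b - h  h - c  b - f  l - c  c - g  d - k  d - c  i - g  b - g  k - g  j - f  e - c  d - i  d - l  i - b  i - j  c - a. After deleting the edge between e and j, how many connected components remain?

e and j are still connected via e-d-i-j, so the component count stays at 1.

1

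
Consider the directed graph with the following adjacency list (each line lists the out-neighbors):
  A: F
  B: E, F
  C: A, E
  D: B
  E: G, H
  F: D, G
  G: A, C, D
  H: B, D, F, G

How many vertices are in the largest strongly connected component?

8

{A, B, C, D, E, F, G, H} are all mutually reachable — one SCC of size 8.
The largest has 8 vertices.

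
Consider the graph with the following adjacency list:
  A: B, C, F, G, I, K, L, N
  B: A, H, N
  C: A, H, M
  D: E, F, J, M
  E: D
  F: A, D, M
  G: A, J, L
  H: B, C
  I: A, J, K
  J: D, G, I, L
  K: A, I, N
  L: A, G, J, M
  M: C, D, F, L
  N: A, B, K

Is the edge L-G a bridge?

No

After removing L-G, the path L-A-G still connects them, so the edge is not a bridge.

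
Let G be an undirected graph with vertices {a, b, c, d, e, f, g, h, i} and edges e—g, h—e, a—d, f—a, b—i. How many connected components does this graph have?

4

c is isolated — a component by itself.
Starting from b we can reach b, i. That is one component of size 2.
Starting from a we can reach a, d, f. That is one component of size 3.
Starting from e we can reach e, g, h. That is one component of size 3.
Total: 4 components.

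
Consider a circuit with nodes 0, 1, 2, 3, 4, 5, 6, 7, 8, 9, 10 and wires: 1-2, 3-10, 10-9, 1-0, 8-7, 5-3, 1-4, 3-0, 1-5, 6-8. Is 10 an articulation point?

Deleting 10 raises the number of components from 2 to 3, so 10 is a cut vertex.

Yes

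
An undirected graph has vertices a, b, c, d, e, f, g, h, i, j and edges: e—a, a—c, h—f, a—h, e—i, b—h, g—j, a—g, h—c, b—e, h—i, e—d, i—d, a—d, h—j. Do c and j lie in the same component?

Yes

From c we can reach a, b, c, d, e, f, g, h, i, j, which includes j.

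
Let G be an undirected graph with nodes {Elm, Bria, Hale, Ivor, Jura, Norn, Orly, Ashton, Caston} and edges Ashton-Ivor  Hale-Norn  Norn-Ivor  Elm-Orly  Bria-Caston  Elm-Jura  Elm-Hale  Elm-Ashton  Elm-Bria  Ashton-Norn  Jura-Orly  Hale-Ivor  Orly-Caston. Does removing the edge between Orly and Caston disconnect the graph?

No

After removing Orly-Caston, the path Orly-Elm-Bria-Caston still connects them, so the edge is not a bridge.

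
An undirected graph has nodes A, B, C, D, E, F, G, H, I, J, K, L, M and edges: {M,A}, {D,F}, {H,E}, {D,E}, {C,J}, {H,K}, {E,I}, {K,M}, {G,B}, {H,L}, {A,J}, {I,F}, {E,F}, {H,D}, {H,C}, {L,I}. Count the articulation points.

1

Removing H increases the component count from 2 to 3, so H is a cut vertex.
By contrast removing K leaves 2 components; it is not a cut vertex. No other vertex is a cut vertex either.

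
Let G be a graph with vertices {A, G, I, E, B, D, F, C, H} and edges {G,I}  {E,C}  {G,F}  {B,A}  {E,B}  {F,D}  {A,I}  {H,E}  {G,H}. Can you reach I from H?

From H we can reach A, B, C, D, E, F, G, H, I, which includes I.

Yes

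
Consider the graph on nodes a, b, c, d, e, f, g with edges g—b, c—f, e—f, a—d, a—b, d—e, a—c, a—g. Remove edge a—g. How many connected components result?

1

a and g are still connected via a-b-g, so the component count stays at 1.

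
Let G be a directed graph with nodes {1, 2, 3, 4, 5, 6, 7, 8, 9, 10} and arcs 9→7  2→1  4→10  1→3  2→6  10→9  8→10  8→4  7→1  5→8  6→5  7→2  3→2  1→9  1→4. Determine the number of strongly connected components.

{1, 2, 3, 4, 5, 6, 7, 8, 9, 10} are all mutually reachable — one SCC of size 10.
That gives 1 strongly connected component.

1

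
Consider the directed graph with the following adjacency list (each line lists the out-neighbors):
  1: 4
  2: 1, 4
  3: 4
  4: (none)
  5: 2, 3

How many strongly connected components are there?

{3} is an SCC by itself.
{5} is an SCC by itself.
{2} is an SCC by itself.
{4} is an SCC by itself.
{1} is an SCC by itself.
That gives 5 strongly connected components.

5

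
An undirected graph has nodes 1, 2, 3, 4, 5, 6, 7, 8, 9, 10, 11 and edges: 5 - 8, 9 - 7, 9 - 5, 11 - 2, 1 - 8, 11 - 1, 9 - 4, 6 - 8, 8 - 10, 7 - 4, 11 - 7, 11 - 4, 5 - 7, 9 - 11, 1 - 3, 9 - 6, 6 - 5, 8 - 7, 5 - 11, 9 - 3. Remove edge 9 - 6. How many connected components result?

9 and 6 are still connected via 9-5-6, so the component count stays at 1.

1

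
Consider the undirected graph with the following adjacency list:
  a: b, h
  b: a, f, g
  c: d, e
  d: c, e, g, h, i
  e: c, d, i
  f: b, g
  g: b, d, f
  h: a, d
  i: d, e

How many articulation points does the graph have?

1

Removing d increases the component count from 1 to 2, so d is a cut vertex.
By contrast removing f leaves 1 component; it is not a cut vertex. No other vertex is a cut vertex either.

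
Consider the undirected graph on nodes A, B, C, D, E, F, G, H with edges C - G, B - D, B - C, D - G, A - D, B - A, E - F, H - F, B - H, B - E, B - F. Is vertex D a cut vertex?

Deleting D leaves 1 component (was 1) (its neighbors A, B, G remain connected to each other), so D is not a cut vertex.

No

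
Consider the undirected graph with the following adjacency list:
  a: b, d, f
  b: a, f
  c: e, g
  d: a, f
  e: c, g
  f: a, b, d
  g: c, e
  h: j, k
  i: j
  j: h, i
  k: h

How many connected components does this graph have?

3

Starting from c we can reach c, e, g. That is one component of size 3.
Starting from h we can reach h, i, j, k. That is one component of size 4.
Starting from a we can reach a, b, d, f. That is one component of size 4.
Total: 3 components.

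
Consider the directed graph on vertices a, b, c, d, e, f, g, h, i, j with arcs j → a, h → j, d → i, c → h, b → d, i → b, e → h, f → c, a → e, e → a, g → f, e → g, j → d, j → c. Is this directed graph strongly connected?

There is no directed path from b to e, so the graph is not strongly connected.

No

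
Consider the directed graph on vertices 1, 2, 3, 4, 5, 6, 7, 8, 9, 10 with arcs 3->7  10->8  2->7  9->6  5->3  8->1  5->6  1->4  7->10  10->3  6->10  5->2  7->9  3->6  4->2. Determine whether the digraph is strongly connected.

No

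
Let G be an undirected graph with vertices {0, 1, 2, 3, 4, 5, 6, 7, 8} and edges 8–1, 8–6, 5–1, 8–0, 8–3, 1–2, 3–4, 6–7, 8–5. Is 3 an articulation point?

Yes

Deleting 3 raises the number of components from 1 to 2, so 3 is a cut vertex.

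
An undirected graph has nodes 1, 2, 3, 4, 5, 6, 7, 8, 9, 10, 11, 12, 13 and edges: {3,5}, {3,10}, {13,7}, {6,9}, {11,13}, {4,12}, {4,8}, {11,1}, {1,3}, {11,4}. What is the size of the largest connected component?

10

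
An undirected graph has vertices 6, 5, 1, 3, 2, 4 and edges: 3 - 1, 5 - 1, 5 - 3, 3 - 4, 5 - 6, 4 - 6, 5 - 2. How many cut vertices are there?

Removing 5 increases the component count from 1 to 2, so 5 is a cut vertex.
By contrast removing 4 leaves 1 component; it is not a cut vertex. No other vertex is a cut vertex either.

1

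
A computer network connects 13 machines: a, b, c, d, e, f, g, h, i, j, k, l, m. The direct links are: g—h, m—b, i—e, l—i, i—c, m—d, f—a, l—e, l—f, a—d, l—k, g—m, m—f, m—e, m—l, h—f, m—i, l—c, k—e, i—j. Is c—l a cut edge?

No

After removing c—l, the path c-i-l still connects them, so the edge is not a bridge.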